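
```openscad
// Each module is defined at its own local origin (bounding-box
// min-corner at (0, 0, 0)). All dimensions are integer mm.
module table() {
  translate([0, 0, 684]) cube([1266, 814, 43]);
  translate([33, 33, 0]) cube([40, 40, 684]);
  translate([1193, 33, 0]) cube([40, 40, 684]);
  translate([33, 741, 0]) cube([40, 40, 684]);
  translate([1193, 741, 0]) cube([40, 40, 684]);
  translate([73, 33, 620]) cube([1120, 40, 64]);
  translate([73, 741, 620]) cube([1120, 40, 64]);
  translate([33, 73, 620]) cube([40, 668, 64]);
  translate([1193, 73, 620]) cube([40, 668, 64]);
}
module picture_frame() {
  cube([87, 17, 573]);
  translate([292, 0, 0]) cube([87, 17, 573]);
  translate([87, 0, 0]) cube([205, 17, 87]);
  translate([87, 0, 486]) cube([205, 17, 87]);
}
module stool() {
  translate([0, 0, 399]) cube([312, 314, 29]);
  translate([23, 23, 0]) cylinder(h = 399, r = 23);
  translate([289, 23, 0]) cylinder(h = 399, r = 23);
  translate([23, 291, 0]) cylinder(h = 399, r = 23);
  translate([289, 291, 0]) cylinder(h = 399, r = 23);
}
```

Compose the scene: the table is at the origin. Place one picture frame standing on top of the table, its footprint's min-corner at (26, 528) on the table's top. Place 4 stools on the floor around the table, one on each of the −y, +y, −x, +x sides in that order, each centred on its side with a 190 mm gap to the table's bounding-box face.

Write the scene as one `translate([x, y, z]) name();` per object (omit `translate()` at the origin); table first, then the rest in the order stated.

table();
translate([26, 528, 727]) picture_frame();
translate([477, -504, 0]) stool();
translate([477, 1004, 0]) stool();
translate([-502, 250, 0]) stool();
translate([1456, 250, 0]) stool();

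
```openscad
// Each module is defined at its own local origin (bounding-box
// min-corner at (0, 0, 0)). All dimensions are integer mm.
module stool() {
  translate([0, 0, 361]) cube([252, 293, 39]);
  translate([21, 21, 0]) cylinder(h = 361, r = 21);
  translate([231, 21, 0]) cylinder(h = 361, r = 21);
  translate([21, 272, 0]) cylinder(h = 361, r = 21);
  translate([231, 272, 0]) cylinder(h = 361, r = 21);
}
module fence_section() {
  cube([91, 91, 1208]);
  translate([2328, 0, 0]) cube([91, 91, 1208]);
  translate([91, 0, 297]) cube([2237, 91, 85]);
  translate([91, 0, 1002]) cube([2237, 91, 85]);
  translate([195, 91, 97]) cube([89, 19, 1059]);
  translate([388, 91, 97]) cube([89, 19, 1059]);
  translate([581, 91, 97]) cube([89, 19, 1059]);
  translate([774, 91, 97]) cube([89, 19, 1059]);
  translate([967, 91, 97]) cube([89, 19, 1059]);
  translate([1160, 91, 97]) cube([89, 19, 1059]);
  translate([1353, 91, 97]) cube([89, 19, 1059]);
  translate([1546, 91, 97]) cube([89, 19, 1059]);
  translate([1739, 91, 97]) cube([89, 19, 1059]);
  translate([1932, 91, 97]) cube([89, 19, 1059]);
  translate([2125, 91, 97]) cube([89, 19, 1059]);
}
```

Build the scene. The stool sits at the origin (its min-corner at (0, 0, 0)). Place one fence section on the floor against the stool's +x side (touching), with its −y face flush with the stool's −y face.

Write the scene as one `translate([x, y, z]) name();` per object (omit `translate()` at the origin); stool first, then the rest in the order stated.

stool();
translate([252, 0, 0]) fence_section();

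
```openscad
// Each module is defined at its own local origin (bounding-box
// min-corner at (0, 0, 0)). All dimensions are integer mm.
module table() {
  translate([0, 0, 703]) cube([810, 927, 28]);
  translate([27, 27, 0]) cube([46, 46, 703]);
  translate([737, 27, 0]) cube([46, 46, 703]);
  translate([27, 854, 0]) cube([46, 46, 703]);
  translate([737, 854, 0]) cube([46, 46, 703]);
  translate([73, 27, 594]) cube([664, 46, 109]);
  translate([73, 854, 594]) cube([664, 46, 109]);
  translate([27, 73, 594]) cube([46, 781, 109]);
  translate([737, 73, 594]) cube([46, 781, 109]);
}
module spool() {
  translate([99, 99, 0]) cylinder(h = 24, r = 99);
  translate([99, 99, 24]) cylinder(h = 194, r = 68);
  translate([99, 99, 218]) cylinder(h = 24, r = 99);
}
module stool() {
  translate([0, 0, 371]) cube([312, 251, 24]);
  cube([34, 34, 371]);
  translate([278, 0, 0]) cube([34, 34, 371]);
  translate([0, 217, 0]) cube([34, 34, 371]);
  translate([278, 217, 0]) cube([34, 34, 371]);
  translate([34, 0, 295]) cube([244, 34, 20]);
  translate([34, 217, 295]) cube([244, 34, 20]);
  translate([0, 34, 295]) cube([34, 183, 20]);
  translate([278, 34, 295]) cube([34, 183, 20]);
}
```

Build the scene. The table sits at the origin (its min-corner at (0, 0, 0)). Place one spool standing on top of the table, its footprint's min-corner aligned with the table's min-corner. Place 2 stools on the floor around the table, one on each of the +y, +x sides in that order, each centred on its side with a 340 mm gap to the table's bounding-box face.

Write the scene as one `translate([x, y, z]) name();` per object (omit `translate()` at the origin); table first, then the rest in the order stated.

table();
translate([0, 0, 731]) spool();
translate([249, 1267, 0]) stool();
translate([1150, 338, 0]) stool();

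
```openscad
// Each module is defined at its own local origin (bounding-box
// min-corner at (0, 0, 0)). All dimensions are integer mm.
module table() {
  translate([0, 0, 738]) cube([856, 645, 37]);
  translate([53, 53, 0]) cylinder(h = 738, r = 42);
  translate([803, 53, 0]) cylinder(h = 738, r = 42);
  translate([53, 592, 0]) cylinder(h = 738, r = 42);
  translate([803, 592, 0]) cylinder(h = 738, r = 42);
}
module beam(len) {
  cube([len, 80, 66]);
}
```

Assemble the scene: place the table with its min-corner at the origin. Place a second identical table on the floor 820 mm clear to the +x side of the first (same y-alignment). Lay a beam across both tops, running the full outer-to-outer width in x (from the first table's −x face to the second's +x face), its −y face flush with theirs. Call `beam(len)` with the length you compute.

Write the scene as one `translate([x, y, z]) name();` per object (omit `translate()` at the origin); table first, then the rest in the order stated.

table();
translate([1676, 0, 0]) table();
translate([0, 0, 775]) beam(2532);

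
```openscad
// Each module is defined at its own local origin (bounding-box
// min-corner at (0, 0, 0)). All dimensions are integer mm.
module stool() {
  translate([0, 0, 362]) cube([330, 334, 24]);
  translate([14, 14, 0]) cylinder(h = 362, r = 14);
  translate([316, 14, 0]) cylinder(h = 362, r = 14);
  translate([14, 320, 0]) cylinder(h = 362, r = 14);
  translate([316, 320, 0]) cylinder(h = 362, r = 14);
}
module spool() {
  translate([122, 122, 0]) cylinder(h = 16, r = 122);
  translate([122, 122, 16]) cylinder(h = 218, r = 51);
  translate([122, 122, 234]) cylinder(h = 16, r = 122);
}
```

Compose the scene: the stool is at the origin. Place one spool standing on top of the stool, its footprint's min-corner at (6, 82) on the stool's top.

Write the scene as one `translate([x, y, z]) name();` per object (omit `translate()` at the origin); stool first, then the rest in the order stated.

stool();
translate([6, 82, 386]) spool();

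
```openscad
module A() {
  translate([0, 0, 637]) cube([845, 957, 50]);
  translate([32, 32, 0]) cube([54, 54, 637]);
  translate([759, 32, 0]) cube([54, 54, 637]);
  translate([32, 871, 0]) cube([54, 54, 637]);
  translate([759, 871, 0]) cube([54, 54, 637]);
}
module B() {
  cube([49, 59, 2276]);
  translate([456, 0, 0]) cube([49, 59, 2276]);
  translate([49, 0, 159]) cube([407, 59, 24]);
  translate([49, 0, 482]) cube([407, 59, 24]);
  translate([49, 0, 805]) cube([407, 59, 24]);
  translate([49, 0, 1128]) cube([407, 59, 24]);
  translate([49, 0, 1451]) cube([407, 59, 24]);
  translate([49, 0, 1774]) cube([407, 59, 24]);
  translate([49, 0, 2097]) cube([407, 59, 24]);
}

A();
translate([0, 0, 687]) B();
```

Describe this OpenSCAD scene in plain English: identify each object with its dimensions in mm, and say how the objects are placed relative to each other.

A is a rectangular dining table. The top is 845×957×50 mm with its upper surface at z = 687 mm. It stands on four 54×54 mm square legs, each inset 32 mm from the nearest pair of top edges, running from the floor to the underside of the top.

B is a straight ladder. Two 49×59 mm vertical rails, 2276 mm tall, stand 505 mm apart (outside-to-outside) with their front faces coplanar on the −y side. 7 rungs, each 59 mm deep and 24 mm tall, span between the inner faces of the rails, front faces flush with the rails. The lowest rung's underside is at z = 159 mm and rungs are spaced 323 mm apart (underside to underside).

The ladder is on top of the table.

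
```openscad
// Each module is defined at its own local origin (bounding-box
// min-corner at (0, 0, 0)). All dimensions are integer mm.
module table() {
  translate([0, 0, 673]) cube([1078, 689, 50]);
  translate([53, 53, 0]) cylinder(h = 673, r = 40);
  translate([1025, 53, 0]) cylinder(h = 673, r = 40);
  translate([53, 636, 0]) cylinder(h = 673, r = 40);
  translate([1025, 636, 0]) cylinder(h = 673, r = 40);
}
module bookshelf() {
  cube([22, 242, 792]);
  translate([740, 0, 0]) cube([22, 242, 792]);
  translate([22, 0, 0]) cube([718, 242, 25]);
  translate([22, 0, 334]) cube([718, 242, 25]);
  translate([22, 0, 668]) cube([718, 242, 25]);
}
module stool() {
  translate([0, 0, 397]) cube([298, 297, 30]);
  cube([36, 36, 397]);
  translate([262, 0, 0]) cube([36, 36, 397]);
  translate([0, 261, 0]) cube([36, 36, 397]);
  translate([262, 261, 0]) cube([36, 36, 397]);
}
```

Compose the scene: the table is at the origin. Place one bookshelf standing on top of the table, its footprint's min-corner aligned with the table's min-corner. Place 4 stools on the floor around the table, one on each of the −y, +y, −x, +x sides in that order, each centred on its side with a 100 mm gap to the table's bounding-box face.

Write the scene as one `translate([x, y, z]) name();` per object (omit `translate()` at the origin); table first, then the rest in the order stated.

table();
translate([0, 0, 723]) bookshelf();
translate([390, -397, 0]) stool();
translate([390, 789, 0]) stool();
translate([-398, 196, 0]) stool();
translate([1178, 196, 0]) stool();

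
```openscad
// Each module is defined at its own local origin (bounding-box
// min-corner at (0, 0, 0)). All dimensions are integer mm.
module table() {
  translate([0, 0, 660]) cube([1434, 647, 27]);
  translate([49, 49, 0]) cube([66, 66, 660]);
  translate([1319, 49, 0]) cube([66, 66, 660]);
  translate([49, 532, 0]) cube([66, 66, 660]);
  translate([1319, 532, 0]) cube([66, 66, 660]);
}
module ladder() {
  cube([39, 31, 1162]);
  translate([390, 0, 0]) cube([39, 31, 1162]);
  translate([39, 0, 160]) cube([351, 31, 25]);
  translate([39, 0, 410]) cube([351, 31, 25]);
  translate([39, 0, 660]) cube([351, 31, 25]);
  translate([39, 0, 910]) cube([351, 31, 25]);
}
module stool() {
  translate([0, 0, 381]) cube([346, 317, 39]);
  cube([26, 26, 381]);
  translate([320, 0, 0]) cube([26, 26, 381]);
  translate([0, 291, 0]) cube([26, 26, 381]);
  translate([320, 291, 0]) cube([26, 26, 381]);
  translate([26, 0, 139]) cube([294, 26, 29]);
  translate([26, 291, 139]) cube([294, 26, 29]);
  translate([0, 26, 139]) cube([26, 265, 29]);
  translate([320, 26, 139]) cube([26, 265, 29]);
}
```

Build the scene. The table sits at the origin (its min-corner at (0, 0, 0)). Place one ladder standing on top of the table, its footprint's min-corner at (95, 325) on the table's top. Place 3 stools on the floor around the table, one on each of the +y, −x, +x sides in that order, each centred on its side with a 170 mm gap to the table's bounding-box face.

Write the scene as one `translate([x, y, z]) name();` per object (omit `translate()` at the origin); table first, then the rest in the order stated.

table();
translate([95, 325, 687]) ladder();
translate([544, 817, 0]) stool();
translate([-516, 165, 0]) stool();
translate([1604, 165, 0]) stool();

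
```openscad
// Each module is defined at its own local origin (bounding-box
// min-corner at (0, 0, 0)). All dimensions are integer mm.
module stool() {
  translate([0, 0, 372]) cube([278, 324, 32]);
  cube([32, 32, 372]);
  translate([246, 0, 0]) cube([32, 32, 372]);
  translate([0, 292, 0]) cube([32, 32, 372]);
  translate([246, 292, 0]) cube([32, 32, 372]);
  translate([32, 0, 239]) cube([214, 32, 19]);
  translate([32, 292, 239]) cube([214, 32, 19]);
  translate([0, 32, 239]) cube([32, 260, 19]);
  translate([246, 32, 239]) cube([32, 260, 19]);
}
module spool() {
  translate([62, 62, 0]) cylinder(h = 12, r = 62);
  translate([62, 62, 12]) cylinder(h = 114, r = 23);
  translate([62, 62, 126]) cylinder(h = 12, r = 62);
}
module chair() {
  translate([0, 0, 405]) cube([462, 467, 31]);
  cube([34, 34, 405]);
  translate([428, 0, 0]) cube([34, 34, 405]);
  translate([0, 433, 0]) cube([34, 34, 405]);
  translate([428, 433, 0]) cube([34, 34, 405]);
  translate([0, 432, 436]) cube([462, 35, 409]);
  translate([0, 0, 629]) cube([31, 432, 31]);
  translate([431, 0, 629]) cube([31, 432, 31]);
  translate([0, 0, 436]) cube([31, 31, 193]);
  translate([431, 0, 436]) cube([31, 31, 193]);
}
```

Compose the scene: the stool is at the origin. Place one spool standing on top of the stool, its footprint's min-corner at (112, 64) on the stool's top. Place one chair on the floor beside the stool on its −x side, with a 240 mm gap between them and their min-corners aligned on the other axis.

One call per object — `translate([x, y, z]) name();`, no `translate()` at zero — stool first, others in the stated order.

stool();
translate([112, 64, 404]) spool();
translate([-702, 0, 0]) chair();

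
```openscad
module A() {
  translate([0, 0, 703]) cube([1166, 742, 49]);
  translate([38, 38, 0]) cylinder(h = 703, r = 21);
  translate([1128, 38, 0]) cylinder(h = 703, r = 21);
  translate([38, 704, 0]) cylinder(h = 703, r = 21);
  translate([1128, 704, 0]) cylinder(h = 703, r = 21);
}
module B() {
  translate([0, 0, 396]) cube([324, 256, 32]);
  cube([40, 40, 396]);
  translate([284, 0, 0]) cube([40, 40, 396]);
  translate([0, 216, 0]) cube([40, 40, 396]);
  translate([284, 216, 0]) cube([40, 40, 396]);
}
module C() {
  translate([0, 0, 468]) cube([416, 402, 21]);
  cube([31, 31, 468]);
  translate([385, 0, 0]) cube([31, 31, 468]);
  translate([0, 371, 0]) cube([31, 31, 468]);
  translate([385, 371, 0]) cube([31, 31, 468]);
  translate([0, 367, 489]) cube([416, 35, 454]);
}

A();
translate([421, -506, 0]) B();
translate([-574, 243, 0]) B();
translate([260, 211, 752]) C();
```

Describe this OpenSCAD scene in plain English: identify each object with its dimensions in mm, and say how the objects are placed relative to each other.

A is a table: top 1166 mm (x) × 742 mm (y), 49 mm thick, upper face at z = 752 mm, on four round legs of 42 mm diameter, each leg's bounding box inset 17 mm from the nearest pair of top edges, running from z = 0 to the bottom of the top.

B is a simple wooden stool: a rectangular seat 324 mm (x) by 256 mm (y), 32 mm thick, top face at z = 428 mm, on four square legs, each 40×40 mm in cross-section. The legs rest on z = 0, each flush with a corner of the seat.

C is a chair. The seat is a 416×402×21 mm slab with its top at z = 489 mm, on four 31×31 mm corner legs (flush with the seat edges, standing on z = 0). A flat backrest 35 mm thick, 454 mm tall, spans the full seat width and rises from the seat top along its +y edge, rear face flush with the rear of the seat.

Two stools sit around the table at the −y, −x sides. The chair is on top of the table.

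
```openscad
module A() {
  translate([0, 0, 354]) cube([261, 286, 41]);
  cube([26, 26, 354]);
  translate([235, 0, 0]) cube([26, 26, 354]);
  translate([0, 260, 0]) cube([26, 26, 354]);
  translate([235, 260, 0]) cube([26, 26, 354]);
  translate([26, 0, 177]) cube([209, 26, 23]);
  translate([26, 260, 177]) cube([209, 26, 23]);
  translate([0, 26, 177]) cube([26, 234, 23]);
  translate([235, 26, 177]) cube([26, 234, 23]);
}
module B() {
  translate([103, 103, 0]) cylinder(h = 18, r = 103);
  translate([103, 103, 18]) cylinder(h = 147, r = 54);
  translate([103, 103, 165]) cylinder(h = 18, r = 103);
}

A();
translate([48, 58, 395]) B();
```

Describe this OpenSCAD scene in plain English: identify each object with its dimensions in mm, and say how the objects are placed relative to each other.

A is a four-legged stool. The seat is 261×286 mm, 41 mm thick, top at z = 395 mm. It stands on four square legs, each 26×26 mm in cross-section, from z = 0 to the seat underside, each flush with a corner of the seat. Four stretchers, 26 mm wide and 23 mm tall, connect adjacent legs with their undersides at z = 177 mm, each running between the inner faces of the legs it joins and aligned with the legs' outer faces on the other axis.

B is a spool: two coaxial disc flanges of radius 103 mm and thickness 18 mm, joined by a core cylinder of radius 54 mm and height 147 mm. The lower flange rests on z = 0 and the three cylinders share a vertical axis.

The spool is on top of the stool.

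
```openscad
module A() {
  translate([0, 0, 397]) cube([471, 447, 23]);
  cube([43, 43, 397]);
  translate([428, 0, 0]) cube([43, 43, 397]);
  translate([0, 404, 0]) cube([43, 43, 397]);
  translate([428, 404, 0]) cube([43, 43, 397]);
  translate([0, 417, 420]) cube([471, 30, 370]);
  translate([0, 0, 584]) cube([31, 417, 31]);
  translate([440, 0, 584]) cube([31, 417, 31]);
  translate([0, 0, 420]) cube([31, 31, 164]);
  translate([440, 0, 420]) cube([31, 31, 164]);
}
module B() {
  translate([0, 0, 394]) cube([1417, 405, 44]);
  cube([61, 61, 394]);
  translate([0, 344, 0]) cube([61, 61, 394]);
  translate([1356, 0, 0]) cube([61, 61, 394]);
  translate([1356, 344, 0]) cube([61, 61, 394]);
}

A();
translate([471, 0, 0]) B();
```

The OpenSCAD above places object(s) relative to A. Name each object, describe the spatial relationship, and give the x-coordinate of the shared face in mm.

A is a chair. B is a bench. The bench is against the chair's +x side, with their −y faces flush. The x-coordinate of the shared face is 471 mm.

The chair's +x face and the bench's −x face are both at x = 471 mm.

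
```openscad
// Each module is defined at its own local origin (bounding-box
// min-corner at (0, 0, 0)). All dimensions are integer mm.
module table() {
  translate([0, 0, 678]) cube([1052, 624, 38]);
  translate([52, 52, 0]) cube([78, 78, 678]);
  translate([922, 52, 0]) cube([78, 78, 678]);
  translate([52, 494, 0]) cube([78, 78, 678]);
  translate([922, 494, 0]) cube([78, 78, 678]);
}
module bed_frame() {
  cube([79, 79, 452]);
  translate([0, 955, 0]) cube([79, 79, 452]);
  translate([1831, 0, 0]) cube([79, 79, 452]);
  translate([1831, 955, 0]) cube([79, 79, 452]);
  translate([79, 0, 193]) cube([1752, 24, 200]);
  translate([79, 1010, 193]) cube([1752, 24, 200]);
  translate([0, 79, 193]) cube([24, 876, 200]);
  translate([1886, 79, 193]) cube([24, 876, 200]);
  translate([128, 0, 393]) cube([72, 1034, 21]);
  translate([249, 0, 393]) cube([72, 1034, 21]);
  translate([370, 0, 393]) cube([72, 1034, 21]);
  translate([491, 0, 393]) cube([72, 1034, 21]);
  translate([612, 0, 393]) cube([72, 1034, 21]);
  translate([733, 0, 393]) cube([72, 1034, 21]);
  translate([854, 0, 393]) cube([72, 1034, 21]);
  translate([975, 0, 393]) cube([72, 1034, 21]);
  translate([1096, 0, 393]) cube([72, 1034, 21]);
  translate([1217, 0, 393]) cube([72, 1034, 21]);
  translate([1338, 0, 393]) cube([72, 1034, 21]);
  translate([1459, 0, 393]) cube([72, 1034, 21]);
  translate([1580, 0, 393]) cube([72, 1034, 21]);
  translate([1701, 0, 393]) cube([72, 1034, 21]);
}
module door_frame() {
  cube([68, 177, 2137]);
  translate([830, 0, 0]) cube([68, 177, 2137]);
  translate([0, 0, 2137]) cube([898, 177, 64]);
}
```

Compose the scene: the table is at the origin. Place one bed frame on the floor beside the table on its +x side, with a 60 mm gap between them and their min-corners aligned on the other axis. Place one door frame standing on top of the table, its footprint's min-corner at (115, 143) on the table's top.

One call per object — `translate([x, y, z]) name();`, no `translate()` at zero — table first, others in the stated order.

table();
translate([1112, 0, 0]) bed_frame();
translate([115, 143, 716]) door_frame();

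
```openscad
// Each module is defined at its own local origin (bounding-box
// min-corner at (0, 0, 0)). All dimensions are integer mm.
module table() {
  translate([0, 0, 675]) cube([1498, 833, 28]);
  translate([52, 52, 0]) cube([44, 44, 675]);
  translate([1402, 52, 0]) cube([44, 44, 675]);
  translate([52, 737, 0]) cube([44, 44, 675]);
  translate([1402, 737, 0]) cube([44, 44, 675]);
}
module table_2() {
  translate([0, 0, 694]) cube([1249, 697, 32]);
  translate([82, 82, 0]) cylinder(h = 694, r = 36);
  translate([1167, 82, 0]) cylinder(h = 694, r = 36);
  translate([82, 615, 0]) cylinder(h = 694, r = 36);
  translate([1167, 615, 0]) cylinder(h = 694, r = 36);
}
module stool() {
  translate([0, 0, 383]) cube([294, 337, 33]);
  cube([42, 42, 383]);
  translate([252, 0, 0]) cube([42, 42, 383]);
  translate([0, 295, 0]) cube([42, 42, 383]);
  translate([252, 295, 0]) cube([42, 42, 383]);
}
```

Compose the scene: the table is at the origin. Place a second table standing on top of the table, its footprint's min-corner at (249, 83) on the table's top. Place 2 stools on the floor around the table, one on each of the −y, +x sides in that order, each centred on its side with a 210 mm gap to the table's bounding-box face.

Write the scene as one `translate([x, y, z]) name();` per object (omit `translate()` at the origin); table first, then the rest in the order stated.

table();
translate([249, 83, 703]) table_2();
translate([602, -547, 0]) stool();
translate([1708, 248, 0]) stool();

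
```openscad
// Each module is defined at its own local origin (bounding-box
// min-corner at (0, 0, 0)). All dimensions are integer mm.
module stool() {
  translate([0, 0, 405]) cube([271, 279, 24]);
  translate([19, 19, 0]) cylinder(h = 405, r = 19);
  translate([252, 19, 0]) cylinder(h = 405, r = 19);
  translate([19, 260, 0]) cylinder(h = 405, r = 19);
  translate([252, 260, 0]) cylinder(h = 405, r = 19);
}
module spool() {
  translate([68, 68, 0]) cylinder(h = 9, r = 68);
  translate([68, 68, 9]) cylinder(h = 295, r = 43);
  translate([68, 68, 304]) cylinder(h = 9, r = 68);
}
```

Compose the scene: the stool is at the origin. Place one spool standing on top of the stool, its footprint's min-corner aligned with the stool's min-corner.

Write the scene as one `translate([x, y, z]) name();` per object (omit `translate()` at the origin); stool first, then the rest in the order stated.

stool();
translate([0, 0, 429]) spool();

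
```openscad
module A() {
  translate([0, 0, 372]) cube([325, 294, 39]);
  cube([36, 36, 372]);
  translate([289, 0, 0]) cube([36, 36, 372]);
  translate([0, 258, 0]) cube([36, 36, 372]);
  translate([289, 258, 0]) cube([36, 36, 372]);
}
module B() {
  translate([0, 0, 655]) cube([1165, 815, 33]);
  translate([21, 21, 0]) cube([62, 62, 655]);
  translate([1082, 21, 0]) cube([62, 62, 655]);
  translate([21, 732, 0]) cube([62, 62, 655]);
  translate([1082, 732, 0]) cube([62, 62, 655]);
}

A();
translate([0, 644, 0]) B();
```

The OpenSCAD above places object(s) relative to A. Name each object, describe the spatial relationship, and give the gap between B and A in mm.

A is a stool. B is a table. The table is on the floor beside the stool on its +y side. The gap between the table and the stool is 350 mm.

The table's nearest face is 350 mm from the stool's +y face.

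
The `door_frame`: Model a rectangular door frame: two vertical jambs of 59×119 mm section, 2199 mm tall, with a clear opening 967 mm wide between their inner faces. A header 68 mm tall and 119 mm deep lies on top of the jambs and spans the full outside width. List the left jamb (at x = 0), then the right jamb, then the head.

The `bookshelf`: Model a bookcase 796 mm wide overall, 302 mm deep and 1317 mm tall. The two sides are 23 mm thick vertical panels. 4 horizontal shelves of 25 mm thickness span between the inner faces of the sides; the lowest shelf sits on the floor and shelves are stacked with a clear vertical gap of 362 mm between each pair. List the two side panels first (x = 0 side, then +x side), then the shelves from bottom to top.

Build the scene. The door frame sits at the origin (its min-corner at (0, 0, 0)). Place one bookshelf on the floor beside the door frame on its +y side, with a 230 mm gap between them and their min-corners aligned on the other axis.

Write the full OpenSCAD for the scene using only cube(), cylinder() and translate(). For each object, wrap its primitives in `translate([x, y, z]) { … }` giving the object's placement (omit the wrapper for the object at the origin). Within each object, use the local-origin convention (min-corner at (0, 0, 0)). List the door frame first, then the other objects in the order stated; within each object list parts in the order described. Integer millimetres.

cube([59, 119, 2199]);
translate([1026, 0, 0]) cube([59, 119, 2199]);
translate([0, 0, 2199]) cube([1085, 119, 68]);
translate([0, 349, 0]) {
  cube([23, 302, 1317]);
  translate([773, 0, 0]) cube([23, 302, 1317]);
  translate([23, 0, 0]) cube([750, 302, 25]);
  translate([23, 0, 387]) cube([750, 302, 25]);
  translate([23, 0, 774]) cube([750, 302, 25]);
  translate([23, 0, 1161]) cube([750, 302, 25]);
}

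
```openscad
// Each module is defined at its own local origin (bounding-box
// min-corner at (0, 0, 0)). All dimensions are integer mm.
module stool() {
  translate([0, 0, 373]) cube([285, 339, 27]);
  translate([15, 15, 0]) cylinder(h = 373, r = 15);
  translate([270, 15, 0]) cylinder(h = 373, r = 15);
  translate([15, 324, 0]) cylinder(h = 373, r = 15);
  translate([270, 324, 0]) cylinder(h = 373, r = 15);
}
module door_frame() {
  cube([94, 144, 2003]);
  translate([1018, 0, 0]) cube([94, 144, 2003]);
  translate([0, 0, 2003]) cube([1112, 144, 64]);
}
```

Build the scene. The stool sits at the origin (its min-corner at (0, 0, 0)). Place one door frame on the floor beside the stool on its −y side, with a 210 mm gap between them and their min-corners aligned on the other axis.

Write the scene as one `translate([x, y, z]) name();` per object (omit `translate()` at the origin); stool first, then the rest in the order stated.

stool();
translate([0, -354, 0]) door_frame();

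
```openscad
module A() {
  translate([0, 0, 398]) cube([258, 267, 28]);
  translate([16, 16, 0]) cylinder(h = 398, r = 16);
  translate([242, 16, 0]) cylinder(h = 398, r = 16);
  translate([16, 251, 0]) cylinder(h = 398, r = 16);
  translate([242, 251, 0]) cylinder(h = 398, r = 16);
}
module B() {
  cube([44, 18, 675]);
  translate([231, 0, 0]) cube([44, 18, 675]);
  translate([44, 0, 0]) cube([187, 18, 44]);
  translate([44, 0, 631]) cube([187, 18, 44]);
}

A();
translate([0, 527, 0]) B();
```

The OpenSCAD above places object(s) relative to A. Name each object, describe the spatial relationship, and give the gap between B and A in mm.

The picture frame's nearest face is 260 mm from the stool's +y face.

A is a stool. B is a picture frame. The picture frame is on the floor beside the stool on its +y side. The gap between the picture frame and the stool is 260 mm.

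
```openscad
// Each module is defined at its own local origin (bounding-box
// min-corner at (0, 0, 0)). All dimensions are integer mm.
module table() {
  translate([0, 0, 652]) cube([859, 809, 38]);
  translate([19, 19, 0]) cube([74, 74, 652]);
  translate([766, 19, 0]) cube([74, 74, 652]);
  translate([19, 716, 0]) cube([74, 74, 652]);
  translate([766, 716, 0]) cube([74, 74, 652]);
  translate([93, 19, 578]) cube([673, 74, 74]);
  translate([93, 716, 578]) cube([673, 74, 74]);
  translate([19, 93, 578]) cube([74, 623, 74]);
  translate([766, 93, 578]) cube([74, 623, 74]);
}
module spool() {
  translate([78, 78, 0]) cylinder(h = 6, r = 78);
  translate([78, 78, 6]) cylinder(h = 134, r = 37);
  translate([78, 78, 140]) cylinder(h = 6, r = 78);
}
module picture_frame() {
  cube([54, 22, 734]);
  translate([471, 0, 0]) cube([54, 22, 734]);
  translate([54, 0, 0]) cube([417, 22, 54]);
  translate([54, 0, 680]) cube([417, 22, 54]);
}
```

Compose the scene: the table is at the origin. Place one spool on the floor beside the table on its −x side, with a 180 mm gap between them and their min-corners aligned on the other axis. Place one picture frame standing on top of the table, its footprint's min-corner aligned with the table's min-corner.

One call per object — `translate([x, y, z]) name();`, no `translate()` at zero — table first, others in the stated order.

table();
translate([-336, 0, 0]) spool();
translate([0, 0, 690]) picture_frame();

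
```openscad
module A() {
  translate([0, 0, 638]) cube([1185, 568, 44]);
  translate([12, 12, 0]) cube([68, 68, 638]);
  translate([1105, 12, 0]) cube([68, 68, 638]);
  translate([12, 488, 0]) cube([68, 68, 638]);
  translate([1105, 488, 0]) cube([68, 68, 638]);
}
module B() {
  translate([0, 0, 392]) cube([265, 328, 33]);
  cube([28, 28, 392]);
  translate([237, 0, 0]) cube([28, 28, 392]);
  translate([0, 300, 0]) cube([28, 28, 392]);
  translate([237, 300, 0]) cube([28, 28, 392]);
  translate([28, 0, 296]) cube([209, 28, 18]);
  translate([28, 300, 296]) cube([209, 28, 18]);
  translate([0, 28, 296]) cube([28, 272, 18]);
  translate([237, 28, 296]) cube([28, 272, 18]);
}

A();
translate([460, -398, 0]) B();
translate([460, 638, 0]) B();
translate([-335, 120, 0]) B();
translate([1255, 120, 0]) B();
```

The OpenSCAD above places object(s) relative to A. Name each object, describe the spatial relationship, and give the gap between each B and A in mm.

Each stool's nearest face is 70 mm from the table's bounding box.

A is a table. B is a stool. Four stools sit around the table at the −y, +y, −x, +x sides. The gap between each stool and the table is 70 mm.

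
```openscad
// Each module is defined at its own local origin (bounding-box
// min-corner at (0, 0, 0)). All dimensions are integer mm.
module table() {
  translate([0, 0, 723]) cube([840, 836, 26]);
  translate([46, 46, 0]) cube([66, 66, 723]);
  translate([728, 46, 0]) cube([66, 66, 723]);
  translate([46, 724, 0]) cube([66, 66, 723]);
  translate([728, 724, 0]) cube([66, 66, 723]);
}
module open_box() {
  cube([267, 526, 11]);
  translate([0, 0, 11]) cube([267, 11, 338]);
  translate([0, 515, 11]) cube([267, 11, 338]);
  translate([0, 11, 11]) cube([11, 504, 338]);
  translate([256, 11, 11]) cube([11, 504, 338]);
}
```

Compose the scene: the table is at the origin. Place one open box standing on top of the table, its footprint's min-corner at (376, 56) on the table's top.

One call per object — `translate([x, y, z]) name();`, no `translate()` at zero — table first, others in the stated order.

table();
translate([376, 56, 749]) open_box();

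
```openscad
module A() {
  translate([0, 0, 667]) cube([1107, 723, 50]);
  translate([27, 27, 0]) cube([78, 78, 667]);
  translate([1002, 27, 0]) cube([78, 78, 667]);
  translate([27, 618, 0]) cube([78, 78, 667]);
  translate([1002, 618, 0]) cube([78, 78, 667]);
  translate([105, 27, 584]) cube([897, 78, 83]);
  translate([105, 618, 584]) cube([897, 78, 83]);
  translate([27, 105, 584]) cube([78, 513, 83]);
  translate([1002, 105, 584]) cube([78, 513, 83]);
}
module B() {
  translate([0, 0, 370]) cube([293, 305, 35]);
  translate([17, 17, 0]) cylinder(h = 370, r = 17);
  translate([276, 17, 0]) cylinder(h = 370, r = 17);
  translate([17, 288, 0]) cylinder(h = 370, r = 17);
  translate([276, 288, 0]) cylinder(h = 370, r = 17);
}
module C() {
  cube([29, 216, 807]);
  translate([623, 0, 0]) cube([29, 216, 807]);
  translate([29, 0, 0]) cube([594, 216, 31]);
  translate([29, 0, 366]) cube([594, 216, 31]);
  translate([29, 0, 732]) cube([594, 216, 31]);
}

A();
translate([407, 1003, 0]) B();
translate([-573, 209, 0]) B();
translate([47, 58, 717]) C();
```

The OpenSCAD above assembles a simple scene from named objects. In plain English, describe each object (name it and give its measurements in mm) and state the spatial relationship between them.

A is a table: top 1107 mm (x) × 723 mm (y), 50 mm thick, upper face at z = 717 mm, on four 78×78 mm square legs, each inset 27 mm from the nearest pair of top edges, running from z = 0 to the bottom of the top. Four apron rails, 78 mm thick and 83 mm tall, run between adjacent legs with their top edges flush with the underside of the top and their outer faces flush with the legs' outer faces.

B is a simple wooden stool: a rectangular seat 293 mm (x) by 305 mm (y), 35 mm thick, top face at z = 405 mm, on four round legs, each 34 mm in diameter. The legs rest on z = 0, each leg's axis is inset half a diameter from the nearest pair of seat edges (so the leg's bounding box is flush with the corner).

C is a bookshelf 652 mm wide overall, 216 mm deep and 807 mm tall. The two sides are 29 mm thick vertical panels. 3 horizontal shelves of 31 mm thickness span between the inner faces of the sides; the lowest shelf sits on the floor and shelves are stacked with a clear vertical gap of 335 mm between each pair.

Two stools sit around the table at the +y, −x sides. The bookshelf is on top of the table.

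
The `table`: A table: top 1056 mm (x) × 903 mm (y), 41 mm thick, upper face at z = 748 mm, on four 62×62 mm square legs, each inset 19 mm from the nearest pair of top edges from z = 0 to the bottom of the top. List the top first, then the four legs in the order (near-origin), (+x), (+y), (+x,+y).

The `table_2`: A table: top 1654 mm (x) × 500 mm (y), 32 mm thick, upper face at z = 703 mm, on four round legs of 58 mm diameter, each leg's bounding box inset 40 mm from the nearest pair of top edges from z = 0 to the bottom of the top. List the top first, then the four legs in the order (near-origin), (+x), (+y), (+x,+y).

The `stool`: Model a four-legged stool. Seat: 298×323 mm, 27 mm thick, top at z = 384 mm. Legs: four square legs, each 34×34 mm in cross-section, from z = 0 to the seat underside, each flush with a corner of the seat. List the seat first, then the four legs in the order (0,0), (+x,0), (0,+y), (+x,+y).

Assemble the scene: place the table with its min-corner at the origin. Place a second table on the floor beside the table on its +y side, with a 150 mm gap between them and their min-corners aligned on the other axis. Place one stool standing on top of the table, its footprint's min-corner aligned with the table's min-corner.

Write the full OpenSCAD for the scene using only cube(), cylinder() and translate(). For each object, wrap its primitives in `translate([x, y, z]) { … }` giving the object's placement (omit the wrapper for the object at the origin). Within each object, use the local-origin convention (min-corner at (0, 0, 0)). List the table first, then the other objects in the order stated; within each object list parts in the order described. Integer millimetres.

translate([0, 0, 707]) cube([1056, 903, 41]);
translate([19, 19, 0]) cube([62, 62, 707]);
translate([975, 19, 0]) cube([62, 62, 707]);
translate([19, 822, 0]) cube([62, 62, 707]);
translate([975, 822, 0]) cube([62, 62, 707]);
translate([0, 1053, 0]) {
  translate([0, 0, 671]) cube([1654, 500, 32]);
  translate([69, 69, 0]) cylinder(h = 671, r = 29);
  translate([1585, 69, 0]) cylinder(h = 671, r = 29);
  translate([69, 431, 0]) cylinder(h = 671, r = 29);
  translate([1585, 431, 0]) cylinder(h = 671, r = 29);
}
translate([0, 0, 748]) {
  translate([0, 0, 357]) cube([298, 323, 27]);
  cube([34, 34, 357]);
  translate([264, 0, 0]) cube([34, 34, 357]);
  translate([0, 289, 0]) cube([34, 34, 357]);
  translate([264, 289, 0]) cube([34, 34, 357]);
}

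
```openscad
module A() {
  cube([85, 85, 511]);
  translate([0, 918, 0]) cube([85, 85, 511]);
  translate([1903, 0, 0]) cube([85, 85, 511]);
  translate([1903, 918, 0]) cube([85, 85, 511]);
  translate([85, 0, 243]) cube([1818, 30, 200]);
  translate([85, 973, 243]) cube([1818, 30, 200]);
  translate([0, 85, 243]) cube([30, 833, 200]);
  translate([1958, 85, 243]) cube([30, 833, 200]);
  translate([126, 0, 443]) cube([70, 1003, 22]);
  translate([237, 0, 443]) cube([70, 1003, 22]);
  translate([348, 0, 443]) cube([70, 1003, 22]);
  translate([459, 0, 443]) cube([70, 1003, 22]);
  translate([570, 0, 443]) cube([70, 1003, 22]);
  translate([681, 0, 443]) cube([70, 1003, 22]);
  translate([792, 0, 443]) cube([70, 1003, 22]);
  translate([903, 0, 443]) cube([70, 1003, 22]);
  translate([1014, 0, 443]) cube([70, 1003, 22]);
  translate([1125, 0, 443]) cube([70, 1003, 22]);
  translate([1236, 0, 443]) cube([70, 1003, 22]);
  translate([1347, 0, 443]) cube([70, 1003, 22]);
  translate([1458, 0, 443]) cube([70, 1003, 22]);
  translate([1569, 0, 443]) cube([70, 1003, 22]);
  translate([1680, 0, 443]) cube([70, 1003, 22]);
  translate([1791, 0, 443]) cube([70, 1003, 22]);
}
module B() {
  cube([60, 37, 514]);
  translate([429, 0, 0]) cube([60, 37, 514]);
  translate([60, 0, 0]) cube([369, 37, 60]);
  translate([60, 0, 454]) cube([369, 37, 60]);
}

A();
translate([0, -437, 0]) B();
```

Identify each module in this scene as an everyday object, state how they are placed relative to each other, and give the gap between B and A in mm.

A is a bed frame. B is a picture frame. The picture frame is on the floor beside the bed frame on its −y side. The gap between the picture frame and the bed frame is 400 mm.

The picture frame's nearest face is 400 mm from the bed frame's −y face.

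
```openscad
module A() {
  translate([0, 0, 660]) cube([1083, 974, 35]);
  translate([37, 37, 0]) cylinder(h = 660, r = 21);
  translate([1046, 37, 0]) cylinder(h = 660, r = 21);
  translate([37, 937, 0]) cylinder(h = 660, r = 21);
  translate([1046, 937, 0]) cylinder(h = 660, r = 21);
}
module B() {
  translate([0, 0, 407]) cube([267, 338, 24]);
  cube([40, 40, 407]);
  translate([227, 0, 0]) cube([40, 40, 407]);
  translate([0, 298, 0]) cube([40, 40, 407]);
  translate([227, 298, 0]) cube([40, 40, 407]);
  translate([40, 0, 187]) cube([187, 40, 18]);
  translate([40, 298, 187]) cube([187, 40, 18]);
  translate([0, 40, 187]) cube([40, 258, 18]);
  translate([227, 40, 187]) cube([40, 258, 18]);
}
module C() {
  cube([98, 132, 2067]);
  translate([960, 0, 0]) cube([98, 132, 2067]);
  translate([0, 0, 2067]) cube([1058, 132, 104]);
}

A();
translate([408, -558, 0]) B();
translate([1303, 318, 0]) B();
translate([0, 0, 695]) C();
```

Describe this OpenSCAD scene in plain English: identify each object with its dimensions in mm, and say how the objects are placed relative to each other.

A is a table with a 1083×974 mm rectangular top, 35 mm thick, top surface at z = 695 mm, supported by four round legs of 42 mm diameter, each leg's bounding box inset 16 mm from the nearest pair of top edges, running from the floor.

B is a simple wooden stool: a rectangular seat 267 mm (x) by 338 mm (y), 24 mm thick, top face at z = 431 mm, on four square legs, each 40×40 mm in cross-section. The legs rest on z = 0, each flush with a corner of the seat. Four stretchers, 40 mm wide and 18 mm tall, connect adjacent legs with their undersides at z = 187 mm, each running between the inner faces of the legs it joins and aligned with the legs' outer faces on the other axis.

C is a door frame. The clear opening is 862 mm wide and 2067 mm high. Two 98 mm wide jambs, 132 mm deep, stand either side of the opening from the floor to the top of the opening. A 104 mm thick head sits across the top of both jambs, spanning the full outside width of the frame.

Two stools sit around the table at the −y, +x sides. The door frame is on top of the table.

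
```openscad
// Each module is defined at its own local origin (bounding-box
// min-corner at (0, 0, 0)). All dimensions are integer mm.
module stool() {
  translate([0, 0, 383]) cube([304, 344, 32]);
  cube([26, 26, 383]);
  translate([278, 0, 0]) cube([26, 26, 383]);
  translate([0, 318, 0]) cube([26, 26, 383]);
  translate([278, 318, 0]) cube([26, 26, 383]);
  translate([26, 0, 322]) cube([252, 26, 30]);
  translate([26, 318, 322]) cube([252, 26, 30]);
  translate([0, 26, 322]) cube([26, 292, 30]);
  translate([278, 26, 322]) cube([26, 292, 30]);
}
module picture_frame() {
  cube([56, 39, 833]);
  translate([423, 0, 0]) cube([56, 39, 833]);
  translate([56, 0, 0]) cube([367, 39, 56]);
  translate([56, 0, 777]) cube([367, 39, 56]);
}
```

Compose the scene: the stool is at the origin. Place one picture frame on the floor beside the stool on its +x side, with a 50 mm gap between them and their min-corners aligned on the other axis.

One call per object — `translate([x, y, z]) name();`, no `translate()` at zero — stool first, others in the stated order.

stool();
translate([354, 0, 0]) picture_frame();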